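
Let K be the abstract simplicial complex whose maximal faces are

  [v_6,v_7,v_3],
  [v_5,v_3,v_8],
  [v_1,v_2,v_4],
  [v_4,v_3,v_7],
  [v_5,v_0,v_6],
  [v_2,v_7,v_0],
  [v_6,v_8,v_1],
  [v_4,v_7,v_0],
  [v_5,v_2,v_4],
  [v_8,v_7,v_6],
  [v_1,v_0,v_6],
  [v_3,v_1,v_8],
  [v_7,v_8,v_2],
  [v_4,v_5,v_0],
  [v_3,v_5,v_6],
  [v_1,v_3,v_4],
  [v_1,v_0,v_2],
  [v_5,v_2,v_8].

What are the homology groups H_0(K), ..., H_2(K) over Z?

H_0 ≅ Z,  H_1 ≅ Z ⊕ Z/2,  H_2 = 0.

We work with the vertex ordering v_0 < v_1 < v_2 < v_3 < v_4 < v_5 < v_6 < v_7 < v_8. The simplices of K, each written with vertices in increasing order, are:

  0-simplices (9): [v_0], [v_1], [v_2], [v_3], [v_4], [v_5], [v_6], [v_7], [v_8]
  1-simplices (27): (27 of them)
  2-simplices (18): (18 of them)

Hence C_0 ≅ Z^9, C_1 ≅ Z^27, C_2 ≅ Z^18.

The boundary map ∂_1: C_1 → C_0 is given by ∂[p,q] = [q] − [p]. For instance
  ∂[v_2,v_7] = [v_7] − [v_2].
As a 9×27 matrix over Z this has rank 8, with invariant factors (1,1,1,1,1,1,1,1).

Boundary ∂_2: C_2 → C_1 maps a triangle to the signed sum of its edges. For instance
  ∂[v_0,v_1,v_2] = [v_1,v_2] − [v_0,v_2] + [v_0,v_1],
  ∂[v_0,v_2,v_7] = [v_2,v_7] − [v_0,v_7] + [v_0,v_2].
As a 27×18 matrix over Z this has rank 18, with invariant factors (1,1,1,1,1,1,1,1,1,1,1,1,1,1,1,1,1,2).

Reading off H_k = ker ∂_k / im ∂_{k+1}:

  H_0: rank C_0 − rank ∂_1 = 9 − 8 = 1, and the invariant factors of ∂_1 are all 1, so H_0 ≅ Z.
  H_1: rank ker ∂_1 − rank ∂_2 = (27 − 8) − 18 = 1, and ∂_2 has invariant factor 2 > 1, so H_1 ≅ Z ⊕ Z/2.
  H_2: rank ker ∂_2 − rank ∂_3 = (18 − 18) − 0 = 0, and there is no ∂_3, so H_2 ≅ 0.

As a check, the Euler characteristic is 9 − 27 + 18 = 0, which agrees with 1 − 1 + 0 = 0.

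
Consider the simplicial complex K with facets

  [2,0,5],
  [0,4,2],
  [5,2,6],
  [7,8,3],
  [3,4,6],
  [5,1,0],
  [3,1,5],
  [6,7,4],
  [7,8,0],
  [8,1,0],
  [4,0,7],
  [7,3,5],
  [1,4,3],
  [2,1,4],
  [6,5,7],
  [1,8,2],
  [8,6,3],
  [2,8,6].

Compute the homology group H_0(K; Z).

H_0 ≅ Z.

Take the total order 0 < 1 < 2 < 3 < 4 < 5 < 6 < 7 < 8 on the vertex set. Then K (dimension 2) consists of the simplices:

  0-simplices (9): [0], [1], [2], [3], [4], [5], [6], [7], [8]
  1-simplices (27): (27 of them)
  2-simplices (18): [0,1,5], [0,1,8], [0,2,4], [0,2,5], [0,4,7], [0,7,8], [1,2,4], [1,2,8], [1,3,4], [1,3,5], [2,5,6], [2,6,8], [3,4,6], [3,5,7], [3,6,8], [3,7,8], [4,6,7], [5,6,7]

giving chain groups C_0 ≅ Z^9, C_1 ≅ Z^27, C_2 ≅ Z^18.

∂_1: C_1 → C_0 sends each edge [p,q] (with p < q) to q − p.
The 9×27 boundary matrix has rank 8 and Smith normal form diag(1,1,1,1,1,1,1,1).

The boundary map ∂_2: C_2 → C_1 maps a triangle to the signed sum of its edges. For instance
  ∂[2,6,8] = [6,8] − [2,8] + [2,6],
  ∂[2,5,6] = [5,6] − [2,6] + [2,5].
The 27×18 boundary matrix has rank 18 and Smith normal form diag(1,1,1,1,1,1,1,1,1,1,1,1,1,1,1,1,1,2).

Reading off H_k = ker ∂_k / im ∂_{k+1}:

  H_0: rank C_0 − rank ∂_1 = 9 − 8 = 1, and the invariant factors of ∂_1 are all 1, so H_0 = Z.

(K is a triangulation of the Klein bottle.)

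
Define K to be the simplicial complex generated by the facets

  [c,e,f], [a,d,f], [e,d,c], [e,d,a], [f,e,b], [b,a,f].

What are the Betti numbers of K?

b_0 = 1, b_1 = 1, b_2 = 0.

Order the vertices as a < b < c < d < e < f. Listing each simplex with vertices in this order, K has dimension 2 with simplices:

  0-simplices (6): a, b, c, d, e, f
  1-simplices (12): ab, ad, ae, af, be, bf, cd, ce, cf, de, df, ef
  2-simplices (6): abf, ade, adf, bef, cde, cef

so the chain groups are C_0 ≅ Z^6, C_1 ≅ Z^12, C_2 ≅ Z^6.

The boundary map ∂_1: C_1 → C_0 sends each edge [p,q] (with p < q) to q − p. For instance
  ∂be = e − b.
As a 6×12 matrix over Z this has rank 5, with invariant factors (1,1,1,1,1).

The boundary map ∂_2: C_2 → C_1 acts by ∂[p,q,r] = [q,r] − [p,r] + [p,q]. For instance
  ∂abf = bf − af + ab,
  ∂bef = ef − bf + be.
The resulting 12×6 matrix has rank 6, and its Smith normal form has invariant factors (1,1,1,1,1,1).

Computing H_k = (kernel of ∂_k) / (image of ∂_{k+1}):

  H_0: rank C_0 − rank ∂_1 = 6 − 5 = 1, and the invariant factors of ∂_1 are all 1, so H_0 ≅ Z.
  H_1: rank ker ∂_1 − rank ∂_2 = (12 − 5) − 6 = 1, and the invariant factors of ∂_2 are all 1, so H_1 ≅ Z.
  H_2: rank ker ∂_2 − rank ∂_3 = (6 − 6) − 0 = 0, and there is no ∂_3, so H_2 ≅ 0.

(K is a triangulation of the cylinder S^1 x I.)

Hence the Betti numbers are b_0 = 1, b_1 = 1, b_2 = 0.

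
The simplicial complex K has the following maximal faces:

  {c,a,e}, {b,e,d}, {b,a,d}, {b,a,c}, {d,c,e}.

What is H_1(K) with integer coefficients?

H_1 ≅ Z.

Fix the vertex order a < b < c < d < e and write every simplex with vertices in increasing order. Then dim K = 2 and the simplices of K are:

  0-simplices (5): a, b, c, d, e
  1-simplices (10): ab, ac, ad, ae, bc, bd, be, cd, ce, de
  2-simplices (5): abc, abd, ace, bde, cde

giving chain groups C_0 ≅ Z^5, C_1 ≅ Z^10, C_2 ≅ Z^5.

Boundary ∂_1: C_1 → C_0 is given by ∂[p,q] = [q] − [p]. For instance
  ∂ac = c − a.
The 5×10 boundary matrix has rank 4 and Smith normal form diag(1,1,1,1).

∂_2: C_2 → C_1 maps a triangle to the signed sum of its edges. For instance
  ∂abd = bd − ad + ab,
  ∂bde = de − be + bd.
The resulting 10×5 matrix has rank 5, and its Smith normal form has invariant factors (1,1,1,1,1).

From H_k ≅ ker(∂_k) / im(∂_{k+1}) we obtain:

  H_1: rank ker ∂_1 − rank ∂_2 = (10 − 4) − 5 = 1, and the invariant factors of ∂_2 are all 1, so H_1 ≅ Z.

(K is a triangulation of the Möbius band.)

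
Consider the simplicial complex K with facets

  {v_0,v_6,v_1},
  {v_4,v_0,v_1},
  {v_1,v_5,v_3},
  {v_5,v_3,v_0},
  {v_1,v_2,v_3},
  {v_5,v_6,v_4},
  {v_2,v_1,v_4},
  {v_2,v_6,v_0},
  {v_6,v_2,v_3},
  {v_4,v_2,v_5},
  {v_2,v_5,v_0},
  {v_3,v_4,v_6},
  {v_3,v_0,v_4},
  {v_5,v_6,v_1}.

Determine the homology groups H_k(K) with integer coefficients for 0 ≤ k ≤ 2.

Take the total order v_0 < v_1 < v_2 < v_3 < v_4 < v_5 < v_6 on the vertex set. Then K (dimension 2) consists of the simplices:

  0-simplices (7): [v_0], [v_1], [v_2], [v_3], [v_4], [v_5], [v_6]
  1-simplices (21): (21 of them)
  2-simplices (14): (14 of them)

Hence C_0 ≅ Z^7, C_1 ≅ Z^21, C_2 ≅ Z^14.

The boundary map ∂_1: C_1 → C_0 is given by ∂[p,q] = [q] − [p].
This gives a 7×21 integer matrix of rank 6; reducing to Smith normal form yields diagonal entries (1,1,1,1,1,1).

∂_2: C_2 → C_1 maps a triangle to the signed sum of its edges. For instance
  ∂[v_0,v_1,v_4] = [v_1,v_4] − [v_0,v_4] + [v_0,v_1],
  ∂[v_0,v_3,v_4] = [v_3,v_4] − [v_0,v_4] + [v_0,v_3].
The 21×14 boundary matrix has rank 13 and Smith normal form diag(1,1,1,1,1,1,1,1,1,1,1,1,1).

Now H_k = ker ∂_k / im ∂_{k+1}, so:

  H_0: rank C_0 − rank ∂_1 = 7 − 6 = 1, and the invariant factors of ∂_1 are all 1, so H_0 ≅ Z.
  H_1: rank ker ∂_1 − rank ∂_2 = (21 − 6) − 13 = 2, and the invariant factors of ∂_2 are all 1, so H_1 ≅ Z^2.
  H_2: rank ker ∂_2 − rank ∂_3 = (14 − 13) − 0 = 1, and there is no ∂_3, so H_2 ≅ Z.

H_0 = Z,  H_1 = Z^2,  H_2 = Z.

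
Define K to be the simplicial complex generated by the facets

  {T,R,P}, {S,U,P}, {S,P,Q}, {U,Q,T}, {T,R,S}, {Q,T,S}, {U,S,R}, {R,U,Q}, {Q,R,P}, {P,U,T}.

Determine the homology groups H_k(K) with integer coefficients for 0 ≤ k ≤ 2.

Order the vertices as P < Q < R < S < T < U. Listing each simplex with vertices in this order, K has dimension 2 with simplices:

  0-simplices (6): P, Q, R, S, T, U
  1-simplices (15): PQ, PR, PS, PT, PU, QR, QS, QT, QU, RS, RT, RU, ST, SU, TU
  2-simplices (10): PQR, PQS, PRT, PSU, PTU, QRU, QST, QTU, RST, RSU

so the chain groups are C_0 ≅ Z^6, C_1 ≅ Z^15, C_2 ≅ Z^10.

Boundary ∂_1: C_1 → C_0 is given by ∂[p,q] = [q] − [p].
The 6×15 boundary matrix has rank 5 and Smith normal form diag(1,1,1,1,1).

Boundary ∂_2: C_2 → C_1 maps a triangle to the signed sum of its edges. For instance
  ∂PRT = RT − PT + PR,
  ∂QST = ST − QT + QS.
The resulting 15×10 matrix has rank 10, and its Smith normal form has invariant factors (1,1,1,1,1,1,1,1,1,2).

Now H_k = ker ∂_k / im ∂_{k+1}, so:

  H_0: rank C_0 − rank ∂_1 = 6 − 5 = 1, and the invariant factors of ∂_1 are all 1, so H_0 = Z.
  H_1: rank ker ∂_1 − rank ∂_2 = (15 − 5) − 10 = 0, and ∂_2 has invariant factor 2 > 1, so H_1 = Z/2Z.
  H_2: rank ker ∂_2 − rank ∂_3 = (10 − 10) − 0 = 0, and there is no ∂_3, so H_2 = 0.

As a check, the Euler characteristic is 6 − 15 + 10 = 1, which agrees with 1 − 0 + 0 = 1.

H_0 ≅ Z,  H_1 ≅ Z/2Z,  H_2 = 0.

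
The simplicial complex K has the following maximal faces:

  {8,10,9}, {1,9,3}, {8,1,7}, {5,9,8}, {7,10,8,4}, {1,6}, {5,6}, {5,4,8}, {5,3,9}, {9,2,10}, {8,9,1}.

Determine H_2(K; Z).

H_2 ≅ 0.

Order the vertices as 1 < 2 < 3 < 4 < 5 < 6 < 7 < 8 < 9 < 10. Listing each simplex with vertices in this order, K has dimension 3 with simplices:

  0-simplices (10): [1], [2], [3], [4], [5], [6], [7], [8], [9], [10]
  1-simplices (21): [1,3], [1,6], [1,7], [1,8], [1,9], [2,9], [2,10], [3,5], [3,9], [4,5], [4,7], [4,8], [4,10], [5,6], [5,8], [5,9], [7,8], [7,10], [8,9], [8,10], [9,10]
  2-simplices (12): [1,3,9], [1,7,8], [1,8,9], [2,9,10], [3,5,9], [4,5,8], [4,7,8], [4,7,10], [4,8,10], [5,8,9], [7,8,10], [8,9,10]
  3-simplices (1): [4,7,8,10]

giving chain groups C_0 ≅ Z^10, C_1 ≅ Z^21, C_2 ≅ Z^12, C_3 ≅ Z^1.

The boundary map ∂_1: C_1 → C_0 is given by ∂[p,q] = [q] − [p].
The resulting 10×21 matrix has rank 9, and its Smith normal form has invariant factors (1,1,1,1,1,1,1,1,1).

The boundary map ∂_2: C_2 → C_1 maps a triangle to the signed sum of its edges. For instance
  ∂[4,8,10] = [8,10] − [4,10] + [4,8],
  ∂[4,7,8] = [7,8] − [4,8] + [4,7].
The 21×12 boundary matrix has rank 11 and Smith normal form diag(1,1,1,1,1,1,1,1,1,1,1).

∂_3: C_3 → C_2 sends each 3-simplex σ to the alternating sum Σ_i (−1)^i (σ with its i-th vertex removed). For instance
  ∂[4,7,8,10] = [7,8,10] − [4,8,10] + [4,7,10] − [4,7,8].
As a 12×1 matrix over Z this has rank 1, with invariant factors (1).

Now H_k = ker ∂_k / im ∂_{k+1}, so:

  H_2: rank ker ∂_2 − rank ∂_3 = (12 − 11) − 1 = 0, and the invariant factors of ∂_3 are all 1, so H_2 ≅ 0.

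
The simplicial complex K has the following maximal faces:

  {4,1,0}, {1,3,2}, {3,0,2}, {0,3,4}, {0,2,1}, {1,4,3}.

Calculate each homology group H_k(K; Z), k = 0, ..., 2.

H_0 = Z,  H_1 = 0,  H_2 = Z.

K has 5 vertices, 9 edges, 6 triangles.
rank ∂_0 = 0, rank ∂_1 = 4 ⇒ b_0 = 5 − 0 − 4 = 1; all invariant factors of ∂_1 are 1 so no torsion. So H_0 ≅ Z.
rank ∂_1 = 4, rank ∂_2 = 5 ⇒ b_1 = 9 − 4 − 5 = 0; all invariant factors of ∂_2 are 1 so no torsion. So H_1 ≅ 0.
rank ∂_2 = 5, rank ∂_3 = 0 ⇒ b_2 = 6 − 5 − 0 = 1. So H_2 ≅ Z.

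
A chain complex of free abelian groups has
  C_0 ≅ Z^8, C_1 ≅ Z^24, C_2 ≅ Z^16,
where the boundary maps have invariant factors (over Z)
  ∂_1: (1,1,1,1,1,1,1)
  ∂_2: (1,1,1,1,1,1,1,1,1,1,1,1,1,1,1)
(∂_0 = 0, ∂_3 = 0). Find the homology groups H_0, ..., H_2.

H_0 ≅ Z,  H_1 ≅ Z^2,  H_2 ≅ Z.

H_0: b_0 = 8 − 0 − 7 = 1; torsion from ∂_1 factors > 1: none. So H_0 ≅ Z.
H_1: b_1 = 24 − 7 − 15 = 2; torsion from ∂_2 factors > 1: none. So H_1 ≅ Z^2.
H_2: b_2 = 16 − 15 − 0 = 1; torsion from ∂_3 factors > 1: none. So H_2 ≅ Z.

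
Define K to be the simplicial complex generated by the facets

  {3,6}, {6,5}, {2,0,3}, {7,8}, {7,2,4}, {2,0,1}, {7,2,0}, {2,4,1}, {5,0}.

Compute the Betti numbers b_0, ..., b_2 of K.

b_0 = 1, b_1 = 1, b_2 = 0.

K has 9 vertices, 14 edges, 5 triangles.
rank ∂_0 = 0, rank ∂_1 = 8 ⇒ b_0 = 9 − 0 − 8 = 1; all invariant factors of ∂_1 are 1 so no torsion. So H_0 = Z.
rank ∂_1 = 8, rank ∂_2 = 5 ⇒ b_1 = 14 − 8 − 5 = 1; all invariant factors of ∂_2 are 1 so no torsion. So H_1 = Z.
rank ∂_2 = 5, rank ∂_3 = 0 ⇒ b_2 = 5 − 5 − 0 = 0. So H_2 = 0.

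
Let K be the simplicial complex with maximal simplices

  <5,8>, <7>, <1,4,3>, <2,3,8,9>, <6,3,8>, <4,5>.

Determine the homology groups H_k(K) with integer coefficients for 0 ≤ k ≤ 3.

H_0 = Z^2,  H_1 = Z,  H_2 = 0,  H_3 = 0.

Order the vertices as 1 < 2 < 3 < 4 < 5 < 6 < 7 < 8 < 9. Listing each simplex with vertices in this order, K has dimension 3 with simplices:

  0-simplices (9): [1], [2], [3], [4], [5], [6], [7], [8], [9]
  1-simplices (13): [1,3], [1,4], [2,3], [2,8], [2,9], [3,4], [3,6], [3,8], [3,9], [4,5], [5,8], [6,8], [8,9]
  2-simplices (6): [1,3,4], [2,3,8], [2,3,9], [2,8,9], [3,6,8], [3,8,9]
  3-simplices (1): [2,3,8,9]

Hence C_0 ≅ Z^9, C_1 ≅ Z^13, C_2 ≅ Z^6, C_3 ≅ Z^1.

The boundary map ∂_1: C_1 → C_0 maps an edge to its endpoints' difference, ∂[p,q] = q − p.
This gives a 9×13 integer matrix of rank 7; reducing to Smith normal form yields diagonal entries (1,1,1,1,1,1,1).

∂_2: C_2 → C_1 maps a triangle to the signed sum of its edges. For instance
  ∂[1,3,4] = [3,4] − [1,4] + [1,3],
  ∂[2,3,9] = [3,9] − [2,9] + [2,3].
This gives a 13×6 integer matrix of rank 5; reducing to Smith normal form yields diagonal entries (1,1,1,1,1).

∂_3: C_3 → C_2 sends each 3-simplex σ to the alternating sum Σ_i (−1)^i (σ with its i-th vertex removed). For instance
  ∂[2,3,8,9] = [3,8,9] − [2,8,9] + [2,3,9] − [2,3,8].
The resulting 6×1 matrix has rank 1, and its Smith normal form has invariant factors (1).

Computing H_k = (kernel of ∂_k) / (image of ∂_{k+1}):

  H_0: rank C_0 − rank ∂_1 = 9 − 7 = 2, and the invariant factors of ∂_1 are all 1, so H_0 = Z^2.
  H_1: rank ker ∂_1 − rank ∂_2 = (13 − 7) − 5 = 1, and the invariant factors of ∂_2 are all 1, so H_1 = Z.
  H_2: rank ker ∂_2 − rank ∂_3 = (6 − 5) − 1 = 0, and the invariant factors of ∂_3 are all 1, so H_2 = 0.
  H_3: rank ker ∂_3 − rank ∂_4 = (1 − 1) − 0 = 0, and there is no ∂_4, so H_3 = 0.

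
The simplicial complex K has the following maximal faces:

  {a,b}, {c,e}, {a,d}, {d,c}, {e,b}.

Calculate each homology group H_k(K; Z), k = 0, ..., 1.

Order the vertices as a < b < c < d < e. Listing each simplex with vertices in this order, K has dimension 1 with simplices:

  0-simplices (5): a, b, c, d, e
  1-simplices (5): ab, ad, be, cd, ce

Hence C_0 ≅ Z^5, C_1 ≅ Z^5.

Boundary ∂_1: C_1 → C_0 is given by ∂[p,q] = [q] − [p]. For instance
  ∂ce = e − c.
As a 5×5 matrix over Z this has rank 4, with invariant factors (1,1,1,1).

Computing H_k = (kernel of ∂_k) / (image of ∂_{k+1}):

  H_0: rank C_0 − rank ∂_1 = 5 − 4 = 1, and the invariant factors of ∂_1 are all 1, so H_0 ≅ Z.
  H_1: rank ker ∂_1 − rank ∂_2 = (5 − 4) − 0 = 1, and there is no ∂_2, so H_1 ≅ Z.

(K is a triangulation of the circle S^1.)

H_0 = Z,  H_1 = Z.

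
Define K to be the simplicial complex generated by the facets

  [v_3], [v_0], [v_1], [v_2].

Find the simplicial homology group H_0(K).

K has 4 vertices.
rank ∂_0 = 0, rank ∂_1 = 0 ⇒ b_0 = 4 − 0 − 0 = 4. So H_0 ≅ Z^4.

H_0 = Z^4.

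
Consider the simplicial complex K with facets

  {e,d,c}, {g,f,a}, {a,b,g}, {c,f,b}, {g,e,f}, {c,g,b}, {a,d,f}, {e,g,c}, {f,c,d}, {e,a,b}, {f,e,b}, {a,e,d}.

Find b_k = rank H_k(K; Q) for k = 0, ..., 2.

Order the vertices as a < b < c < d < e < f < g. Listing each simplex with vertices in this order, K has dimension 2 with simplices:

  0-simplices (7): a, b, c, d, e, f, g
  1-simplices (18): ab, ad, ae, af, ag, bc, be, bf, bg, cd, ce, cf, cg, de, df, ef, eg, fg
  2-simplices (12): abe, abg, ade, adf, afg, bcf, bcg, bef, cde, cdf, ceg, efg

giving chain groups C_0 ≅ Z^7, C_1 ≅ Z^18, C_2 ≅ Z^12.

Boundary ∂_1: C_1 → C_0 is given by ∂[p,q] = [q] − [p]. For instance
  ∂df = f − d.
The 7×18 boundary matrix has rank 6 and Smith normal form diag(1,1,1,1,1,1).

The boundary map ∂_2: C_2 → C_1 acts by ∂[p,q,r] = [q,r] − [p,r] + [p,q]. For instance
  ∂bef = ef − bf + be,
  ∂cdf = df − cf + cd.
As a 18×12 matrix over Z this has rank 12, with invariant factors (1,1,1,1,1,1,1,1,1,1,1,2).

Now H_k = ker ∂_k / im ∂_{k+1}, so:

  H_0: rank C_0 − rank ∂_1 = 7 − 6 = 1, and the invariant factors of ∂_1 are all 1, so H_0 = Z.
  H_1: rank ker ∂_1 − rank ∂_2 = (18 − 6) − 12 = 0, and ∂_2 has invariant factor 2 > 1, so H_1 = Z/2.
  H_2: rank ker ∂_2 − rank ∂_3 = (12 − 12) − 0 = 0, and there is no ∂_3, so H_2 = 0.

As a check, the Euler characteristic is 7 − 18 + 12 = 1, which agrees with 1 − 0 + 0 = 1.
(K is a triangulation of the real projective plane RP^2.)

Hence the Betti numbers are b_0 = 1, b_1 = 0, b_2 = 0.

b_0 = 1, b_1 = 0, b_2 = 0.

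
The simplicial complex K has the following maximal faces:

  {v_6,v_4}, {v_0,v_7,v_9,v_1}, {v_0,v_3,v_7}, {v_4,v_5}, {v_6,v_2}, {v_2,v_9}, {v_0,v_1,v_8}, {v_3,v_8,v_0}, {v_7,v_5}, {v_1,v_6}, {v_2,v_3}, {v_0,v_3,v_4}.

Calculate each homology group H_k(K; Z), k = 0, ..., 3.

Take the total order v_0 < v_1 < v_2 < v_3 < v_4 < v_5 < v_6 < v_7 < v_8 < v_9 on the vertex set. Then K (dimension 3) consists of the simplices:

  0-simplices (10): [v_0], [v_1], [v_2], [v_3], [v_4], [v_5], [v_6], [v_7], [v_8], [v_9]
  1-simplices (20): (20 of them)
  2-simplices (8): [v_0,v_1,v_7], [v_0,v_1,v_8], [v_0,v_1,v_9], [v_0,v_3,v_4], [v_0,v_3,v_7], [v_0,v_3,v_8], [v_0,v_7,v_9], [v_1,v_7,v_9]
  3-simplices (1): [v_0,v_1,v_7,v_9]

giving chain groups C_0 ≅ Z^10, C_1 ≅ Z^20, C_2 ≅ Z^8, C_3 ≅ Z^1.

Boundary ∂_1: C_1 → C_0 maps an edge to its endpoints' difference, ∂[p,q] = q − p.
As a 10×20 matrix over Z this has rank 9, with invariant factors (1,1,1,1,1,1,1,1,1).

Boundary ∂_2: C_2 → C_1 acts by ∂[p,q,r] = [q,r] − [p,r] + [p,q]. For instance
  ∂[v_0,v_3,v_4] = [v_3,v_4] − [v_0,v_4] + [v_0,v_3],
  ∂[v_0,v_3,v_8] = [v_3,v_8] − [v_0,v_8] + [v_0,v_3].
The resulting 20×8 matrix has rank 7, and its Smith normal form has invariant factors (1,1,1,1,1,1,1).

The boundary map ∂_3: C_3 → C_2 sends each 3-simplex σ to the alternating sum Σ_i (−1)^i (σ with its i-th vertex removed). For instance
  ∂[v_0,v_1,v_7,v_9] = [v_1,v_7,v_9] − [v_0,v_7,v_9] + [v_0,v_1,v_9] − [v_0,v_1,v_7].
As a 8×1 matrix over Z this has rank 1, with invariant factors (1).

Computing H_k = (kernel of ∂_k) / (image of ∂_{k+1}):

  H_0: rank C_0 − rank ∂_1 = 10 − 9 = 1, and the invariant factors of ∂_1 are all 1, so H_0 ≅ Z.
  H_1: rank ker ∂_1 − rank ∂_2 = (20 − 9) − 7 = 4, and the invariant factors of ∂_2 are all 1, so H_1 ≅ Z^4.
  H_2: rank ker ∂_2 − rank ∂_3 = (8 − 7) − 1 = 0, and the invariant factors of ∂_3 are all 1, so H_2 ≅ 0.
  H_3: rank ker ∂_3 − rank ∂_4 = (1 − 1) − 0 = 0, and there is no ∂_4, so H_3 ≅ 0.

H_0 = Z,  H_1 = Z^4,  H_2 = 0,  H_3 = 0.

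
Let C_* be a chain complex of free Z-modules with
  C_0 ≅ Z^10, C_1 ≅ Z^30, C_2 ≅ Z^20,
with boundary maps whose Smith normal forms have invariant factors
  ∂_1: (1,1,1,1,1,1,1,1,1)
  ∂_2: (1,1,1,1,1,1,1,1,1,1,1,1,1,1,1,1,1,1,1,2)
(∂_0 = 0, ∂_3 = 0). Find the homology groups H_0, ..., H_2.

H_0 ≅ Z,  H_1 ≅ Z ⊕ Z/2Z,  H_2 = 0.

H_0: b_0 = 10 − 0 − 9 = 1; torsion from ∂_1 factors > 1: none. So H_0 ≅ Z.
H_1: b_1 = 30 − 9 − 20 = 1; torsion from ∂_2 factors > 1: [2]. So H_1 ≅ Z ⊕ Z/2Z.
H_2: b_2 = 20 − 20 − 0 = 0; torsion from ∂_3 factors > 1: none. So H_2 ≅ 0.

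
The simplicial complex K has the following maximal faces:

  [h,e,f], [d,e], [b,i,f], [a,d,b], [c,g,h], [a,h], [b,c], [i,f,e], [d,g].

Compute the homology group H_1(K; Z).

H_1 = Z^4.

Fix the vertex order a < b < c < d < e < f < g < h < i and write every simplex with vertices in increasing order. Then dim K = 2 and the simplices of K are:

  0-simplices (9): a, b, c, d, e, f, g, h, i
  1-simplices (17): ab, ad, ah, bc, bd, bf, bi, cg, ch, de, dg, ef, eh, ei, fh, fi, gh
  2-simplices (5): abd, bfi, cgh, efh, efi

so the chain groups are C_0 ≅ Z^9, C_1 ≅ Z^17, C_2 ≅ Z^5.

The boundary map ∂_1: C_1 → C_0 is given by ∂[p,q] = [q] − [p]. For instance
  ∂gh = h − g.
The resulting 9×17 matrix has rank 8, and its Smith normal form has invariant factors (1,1,1,1,1,1,1,1).

Boundary ∂_2: C_2 → C_1 acts by ∂[p,q,r] = [q,r] − [p,r] + [p,q]. For instance
  ∂efh = fh − eh + ef,
  ∂abd = bd − ad + ab.
As a 17×5 matrix over Z this has rank 5, with invariant factors (1,1,1,1,1).

From H_k ≅ ker(∂_k) / im(∂_{k+1}) we obtain:

  H_1: rank ker ∂_1 − rank ∂_2 = (17 − 8) − 5 = 4, and the invariant factors of ∂_2 are all 1, so H_1 ≅ Z^4.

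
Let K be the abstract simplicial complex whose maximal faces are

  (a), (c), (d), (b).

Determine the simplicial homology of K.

Take the total order a < b < c < d on the vertex set. Then K (dimension 0) consists of the simplices:

  0-simplices (4): a, b, c, d

Hence C_0 ≅ Z^4.

Reading off H_k = ker ∂_k / im ∂_{k+1}:

  H_0: rank C_0 − rank ∂_1 = 4 − 0 = 4, and there is no ∂_1, so H_0 ≅ Z^4.

(K is a triangulation of a set of 4 points.)

H_0 ≅ Z^4.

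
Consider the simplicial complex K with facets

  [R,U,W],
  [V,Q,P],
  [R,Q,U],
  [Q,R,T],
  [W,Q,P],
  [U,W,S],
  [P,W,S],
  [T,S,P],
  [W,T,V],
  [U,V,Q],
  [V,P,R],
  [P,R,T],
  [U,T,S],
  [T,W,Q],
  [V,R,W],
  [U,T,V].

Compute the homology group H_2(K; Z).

H_2 = Z.

Order the vertices as P < Q < R < S < T < U < V < W. Listing each simplex with vertices in this order, K has dimension 2 with simplices:

  0-simplices (8): P, Q, R, S, T, U, V, W
  1-simplices (24): PQ, PR, PS, PT, PV, PW, QR, QT, QU, QV, QW, RT, RU, RV, RW, ST, SU, SW, TU, TV, TW, UV, UW, VW
  2-simplices (16): PQV, PQW, PRT, PRV, PST, PSW, QRT, QRU, QTW, QUV, RUW, RVW, STU, SUW, TUV, TVW

giving chain groups C_0 ≅ Z^8, C_1 ≅ Z^24, C_2 ≅ Z^16.

The boundary map ∂_1: C_1 → C_0 sends each edge [p,q] (with p < q) to q − p.
This gives a 8×24 integer matrix of rank 7; reducing to Smith normal form yields diagonal entries (1,1,1,1,1,1,1).

Boundary ∂_2: C_2 → C_1 acts by ∂[p,q,r] = [q,r] − [p,r] + [p,q]. For instance
  ∂QRU = RU − QU + QR,
  ∂PRT = RT − PT + PR.
The 24×16 boundary matrix has rank 15 and Smith normal form diag(1,1,1,1,1,1,1,1,1,1,1,1,1,1,1).

From H_k ≅ ker(∂_k) / im(∂_{k+1}) we obtain:

  H_2: rank ker ∂_2 − rank ∂_3 = (16 − 15) − 0 = 1, and there is no ∂_3, so H_2 = Z.

(K is a triangulation of the torus T^2.)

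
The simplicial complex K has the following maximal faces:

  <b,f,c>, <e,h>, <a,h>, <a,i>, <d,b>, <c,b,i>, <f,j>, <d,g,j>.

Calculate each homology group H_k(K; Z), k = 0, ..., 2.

H_0 = Z,  H_1 = Z,  H_2 = 0.

Order the vertices as a < b < c < d < e < f < g < h < i < j. Listing each simplex with vertices in this order, K has dimension 2 with simplices:

  0-simplices (10): a, b, c, d, e, f, g, h, i, j
  1-simplices (13): ah, ai, bc, bd, bf, bi, cf, ci, dg, dj, eh, fj, gj
  2-simplices (3): bcf, bci, dgj

giving chain groups C_0 ≅ Z^10, C_1 ≅ Z^13, C_2 ≅ Z^3.

Boundary ∂_1: C_1 → C_0 sends each edge [p,q] (with p < q) to q − p.
This gives a 10×13 integer matrix of rank 9; reducing to Smith normal form yields diagonal entries (1,1,1,1,1,1,1,1,1).

Boundary ∂_2: C_2 → C_1 sends each 2-simplex [p,q,r] to [q,r] − [p,r] + [p,q]. For instance
  ∂bci = ci − bi + bc,
  ∂bcf = cf − bf + bc.
As a 13×3 matrix over Z this has rank 3, with invariant factors (1,1,1).

From H_k ≅ ker(∂_k) / im(∂_{k+1}) we obtain:

  H_0: rank C_0 − rank ∂_1 = 10 − 9 = 1, and the invariant factors of ∂_1 are all 1, so H_0 ≅ Z.
  H_1: rank ker ∂_1 − rank ∂_2 = (13 − 9) − 3 = 1, and the invariant factors of ∂_2 are all 1, so H_1 ≅ Z.
  H_2: rank ker ∂_2 − rank ∂_3 = (3 − 3) − 0 = 0, and there is no ∂_3, so H_2 ≅ 0.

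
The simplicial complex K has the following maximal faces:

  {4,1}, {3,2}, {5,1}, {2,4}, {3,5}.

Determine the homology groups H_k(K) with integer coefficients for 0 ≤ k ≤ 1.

H_0 ≅ Z,  H_1 ≅ Z.

Fix the vertex order 1 < 2 < 3 < 4 < 5 and write every simplex with vertices in increasing order. Then dim K = 1 and the simplices of K are:

  0-simplices (5): [1], [2], [3], [4], [5]
  1-simplices (5): [1,4], [1,5], [2,3], [2,4], [3,5]

so the chain groups are C_0 ≅ Z^5, C_1 ≅ Z^5.

Boundary ∂_1: C_1 → C_0 maps an edge to its endpoints' difference, ∂[p,q] = q − p. For instance
  ∂[2,4] = [4] − [2].
As a 5×5 matrix over Z this has rank 4, with invariant factors (1,1,1,1).

Computing H_k = (kernel of ∂_k) / (image of ∂_{k+1}):

  H_0: rank C_0 − rank ∂_1 = 5 − 4 = 1, and the invariant factors of ∂_1 are all 1, so H_0 ≅ Z.
  H_1: rank ker ∂_1 − rank ∂_2 = (5 − 4) − 0 = 1, and there is no ∂_2, so H_1 ≅ Z.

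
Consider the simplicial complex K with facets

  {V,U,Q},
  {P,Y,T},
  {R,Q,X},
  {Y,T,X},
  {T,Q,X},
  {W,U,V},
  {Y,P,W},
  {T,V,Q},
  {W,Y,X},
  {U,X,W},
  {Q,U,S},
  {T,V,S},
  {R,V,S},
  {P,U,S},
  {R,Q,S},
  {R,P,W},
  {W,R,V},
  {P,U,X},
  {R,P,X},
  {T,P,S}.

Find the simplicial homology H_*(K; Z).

K has 10 vertices, 30 edges, 20 triangles.
rank ∂_0 = 0, rank ∂_1 = 9 ⇒ b_0 = 10 − 0 − 9 = 1; all invariant factors of ∂_1 are 1 so no torsion. So H_0 ≅ Z.
rank ∂_1 = 9, rank ∂_2 = 20 ⇒ b_1 = 30 − 9 − 20 = 1; ∂_2 has invariant factor(s) [2] giving torsion. So H_1 ≅ Z ⊕ Z/2.
rank ∂_2 = 20, rank ∂_3 = 0 ⇒ b_2 = 20 − 20 − 0 = 0. So H_2 ≅ 0.

H_0 ≅ Z,  H_1 ≅ Z ⊕ Z/2,  H_2 = 0.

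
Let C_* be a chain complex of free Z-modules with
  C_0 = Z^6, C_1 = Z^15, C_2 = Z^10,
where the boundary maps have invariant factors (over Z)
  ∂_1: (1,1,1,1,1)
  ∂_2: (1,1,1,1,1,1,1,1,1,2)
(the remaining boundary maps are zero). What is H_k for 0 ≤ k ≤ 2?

H_0: b_0 = 6 − 0 − 5 = 1; torsion from ∂_1 factors > 1: none. So H_0 ≅ Z.
H_1: b_1 = 15 − 5 − 10 = 0; torsion from ∂_2 factors > 1: [2]. So H_1 ≅ Z/2.
H_2: b_2 = 10 − 10 − 0 = 0; torsion from ∂_3 factors > 1: none. So H_2 ≅ 0.

H_0 ≅ Z,  H_1 ≅ Z/2,  H_2 = 0.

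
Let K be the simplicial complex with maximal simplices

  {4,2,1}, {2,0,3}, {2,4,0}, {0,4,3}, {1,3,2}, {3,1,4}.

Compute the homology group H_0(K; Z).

We work with the vertex ordering 0 < 1 < 2 < 3 < 4. The simplices of K, each written with vertices in increasing order, are:

  0-simplices (5): [0], [1], [2], [3], [4]
  1-simplices (9): [0,2], [0,3], [0,4], [1,2], [1,3], [1,4], [2,3], [2,4], [3,4]
  2-simplices (6): [0,2,3], [0,2,4], [0,3,4], [1,2,3], [1,2,4], [1,3,4]

so the chain groups are C_0 ≅ Z^5, C_1 ≅ Z^9, C_2 ≅ Z^6.

∂_1: C_1 → C_0 sends each edge [p,q] (with p < q) to q − p. For instance
  ∂[3,4] = [4] − [3].
The resulting 5×9 matrix has rank 4, and its Smith normal form has invariant factors (1,1,1,1).

The boundary map ∂_2: C_2 → C_1 maps a triangle to the signed sum of its edges. For instance
  ∂[0,2,3] = [2,3] − [0,3] + [0,2],
  ∂[1,2,4] = [2,4] − [1,4] + [1,2].
This gives a 9×6 integer matrix of rank 5; reducing to Smith normal form yields diagonal entries (1,1,1,1,1).

From H_k ≅ ker(∂_k) / im(∂_{k+1}) we obtain:

  H_0: rank C_0 − rank ∂_1 = 5 − 4 = 1, and the invariant factors of ∂_1 are all 1, so H_0 = Z.

(K is a triangulation of the 2-sphere S^2.)

H_0 ≅ Z.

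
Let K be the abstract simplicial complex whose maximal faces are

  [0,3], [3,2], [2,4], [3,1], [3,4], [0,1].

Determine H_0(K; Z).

Order the vertices as 0 < 1 < 2 < 3 < 4. Listing each simplex with vertices in this order, K has dimension 1 with simplices:

  0-simplices (5): [0], [1], [2], [3], [4]
  1-simplices (6): [0,1], [0,3], [1,3], [2,3], [2,4], [3,4]

so the chain groups are C_0 ≅ Z^5, C_1 ≅ Z^6.

Boundary ∂_1: C_1 → C_0 maps an edge to its endpoints' difference, ∂[p,q] = q − p. For instance
  ∂[2,3] = [3] − [2].
The resulting 5×6 matrix has rank 4, and its Smith normal form has invariant factors (1,1,1,1).

Computing H_k = (kernel of ∂_k) / (image of ∂_{k+1}):

  H_0: rank C_0 − rank ∂_1 = 5 − 4 = 1, and the invariant factors of ∂_1 are all 1, so H_0 ≅ Z.

H_0 ≅ Z.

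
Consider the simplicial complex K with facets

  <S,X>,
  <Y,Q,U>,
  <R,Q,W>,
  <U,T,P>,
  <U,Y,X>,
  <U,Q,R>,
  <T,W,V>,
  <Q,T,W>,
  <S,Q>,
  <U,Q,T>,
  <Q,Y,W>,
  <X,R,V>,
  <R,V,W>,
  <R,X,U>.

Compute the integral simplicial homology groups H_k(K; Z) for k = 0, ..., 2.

H_0 ≅ Z,  H_1 ≅ Z,  H_2 = 0.

Take the total order P < Q < R < S < T < U < V < W < X < Y on the vertex set. Then K (dimension 2) consists of the simplices:

  0-simplices (10): P, Q, R, S, T, U, V, W, X, Y
  1-simplices (22): PT, PU, QR, QS, QT, QU, QW, QY, RU, RV, RW, RX, SX, TU, TV, TW, UX, UY, VW, VX, WY, XY
  2-simplices (12): PTU, QRU, QRW, QTU, QTW, QUY, QWY, RUX, RVW, RVX, TVW, UXY

giving chain groups C_0 ≅ Z^10, C_1 ≅ Z^22, C_2 ≅ Z^12.

The boundary map ∂_1: C_1 → C_0 maps an edge to its endpoints' difference, ∂[p,q] = q − p. For instance
  ∂VX = X − V.
This gives a 10×22 integer matrix of rank 9; reducing to Smith normal form yields diagonal entries (1,1,1,1,1,1,1,1,1).

∂_2: C_2 → C_1 maps a triangle to the signed sum of its edges. For instance
  ∂QTU = TU − QU + QT,
  ∂UXY = XY − UY + UX.
The resulting 22×12 matrix has rank 12, and its Smith normal form has invariant factors (1,1,1,1,1,1,1,1,1,1,1,1).

Computing H_k = (kernel of ∂_k) / (image of ∂_{k+1}):

  H_0: rank C_0 − rank ∂_1 = 10 − 9 = 1, and the invariant factors of ∂_1 are all 1, so H_0 = Z.
  H_1: rank ker ∂_1 − rank ∂_2 = (22 − 9) − 12 = 1, and the invariant factors of ∂_2 are all 1, so H_1 = Z.
  H_2: rank ker ∂_2 − rank ∂_3 = (12 − 12) − 0 = 0, and there is no ∂_3, so H_2 = 0.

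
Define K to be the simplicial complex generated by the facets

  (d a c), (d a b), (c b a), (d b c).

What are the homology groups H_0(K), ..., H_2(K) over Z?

H_0 = Z,  H_1 = 0,  H_2 = Z.

Take the total order a < b < c < d on the vertex set. Then K (dimension 2) consists of the simplices:

  0-simplices (4): a, b, c, d
  1-simplices (6): ab, ac, ad, bc, bd, cd
  2-simplices (4): abc, abd, acd, bcd

so the chain groups are C_0 ≅ Z^4, C_1 ≅ Z^6, C_2 ≅ Z^4.

Boundary ∂_1: C_1 → C_0 sends each edge [p,q] (with p < q) to q − p.
The 4×6 boundary matrix has rank 3 and Smith normal form diag(1,1,1).

Boundary ∂_2: C_2 → C_1 acts by ∂[p,q,r] = [q,r] − [p,r] + [p,q]. For instance
  ∂abd = bd − ad + ab,
  ∂acd = cd − ad + ac.
The 6×4 boundary matrix has rank 3 and Smith normal form diag(1,1,1).

Now H_k = ker ∂_k / im ∂_{k+1}, so:

  H_0: rank C_0 − rank ∂_1 = 4 − 3 = 1, and the invariant factors of ∂_1 are all 1, so H_0 = Z.
  H_1: rank ker ∂_1 − rank ∂_2 = (6 − 3) − 3 = 0, and the invariant factors of ∂_2 are all 1, so H_1 = 0.
  H_2: rank ker ∂_2 − rank ∂_3 = (4 − 3) − 0 = 1, and there is no ∂_3, so H_2 = Z.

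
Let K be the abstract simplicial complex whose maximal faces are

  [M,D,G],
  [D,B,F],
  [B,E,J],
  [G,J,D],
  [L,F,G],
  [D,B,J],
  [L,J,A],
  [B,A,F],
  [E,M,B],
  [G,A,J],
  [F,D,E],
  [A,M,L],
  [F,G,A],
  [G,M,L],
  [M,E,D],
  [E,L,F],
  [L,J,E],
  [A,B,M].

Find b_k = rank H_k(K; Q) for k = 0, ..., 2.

We work with the vertex ordering A < B < D < E < F < G < J < L < M. The simplices of K, each written with vertices in increasing order, are:

  0-simplices (9): A, B, D, E, F, G, J, L, M
  1-simplices (27): AB, AF, AG, AJ, AL, AM, BD, BE, BF, BJ, BM, DE, DF, DG, DJ, DM, EF, EJ, EL, EM, FG, FL, GJ, GL, GM, JL, LM
  2-simplices (18): ABF, ABM, AFG, AGJ, AJL, ALM, BDF, BDJ, BEJ, BEM, DEF, DEM, DGJ, DGM, EFL, EJL, FGL, GLM

Hence C_0 ≅ Z^9, C_1 ≅ Z^27, C_2 ≅ Z^18.

∂_1: C_1 → C_0 is given by ∂[p,q] = [q] − [p]. For instance
  ∂DG = G − D.
The resulting 9×27 matrix has rank 8, and its Smith normal form has invariant factors (1,1,1,1,1,1,1,1).

The boundary map ∂_2: C_2 → C_1 sends each 2-simplex [p,q,r] to [q,r] − [p,r] + [p,q]. For instance
  ∂GLM = LM − GM + GL,
  ∂AJL = JL − AL + AJ.
As a 27×18 matrix over Z this has rank 18, with invariant factors (1,1,1,1,1,1,1,1,1,1,1,1,1,1,1,1,1,2).

Computing H_k = (kernel of ∂_k) / (image of ∂_{k+1}):

  H_0: rank C_0 − rank ∂_1 = 9 − 8 = 1, and the invariant factors of ∂_1 are all 1, so H_0 = Z.
  H_1: rank ker ∂_1 − rank ∂_2 = (27 − 8) − 18 = 1, and ∂_2 has invariant factor 2 > 1, so H_1 = Z ⊕ Z_2.
  H_2: rank ker ∂_2 − rank ∂_3 = (18 − 18) − 0 = 0, and there is no ∂_3, so H_2 = 0.

(K is a triangulation of the Klein bottle.)

Hence the Betti numbers are b_0 = 1, b_1 = 1, b_2 = 0.

b_0 = 1, b_1 = 1, b_2 = 0.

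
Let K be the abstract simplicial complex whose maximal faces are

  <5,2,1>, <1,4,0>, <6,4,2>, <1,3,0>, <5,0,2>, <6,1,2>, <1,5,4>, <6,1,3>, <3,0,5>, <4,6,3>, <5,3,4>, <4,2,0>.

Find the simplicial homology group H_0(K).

Order the vertices as 0 < 1 < 2 < 3 < 4 < 5 < 6. Listing each simplex with vertices in this order, K has dimension 2 with simplices:

  0-simplices (7): [0], [1], [2], [3], [4], [5], [6]
  1-simplices (18): [0,1], [0,2], [0,3], [0,4], [0,5], [1,2], [1,3], [1,4], [1,5], [1,6], [2,4], [2,5], [2,6], [3,4], [3,5], [3,6], [4,5], [4,6]
  2-simplices (12): [0,1,3], [0,1,4], [0,2,4], [0,2,5], [0,3,5], [1,2,5], [1,2,6], [1,3,6], [1,4,5], [2,4,6], [3,4,5], [3,4,6]

Hence C_0 ≅ Z^7, C_1 ≅ Z^18, C_2 ≅ Z^12.

The boundary map ∂_1: C_1 → C_0 maps an edge to its endpoints' difference, ∂[p,q] = q − p. For instance
  ∂[3,6] = [6] − [3].
This gives a 7×18 integer matrix of rank 6; reducing to Smith normal form yields diagonal entries (1,1,1,1,1,1).

Boundary ∂_2: C_2 → C_1 maps a triangle to the signed sum of its edges. For instance
  ∂[3,4,6] = [4,6] − [3,6] + [3,4],
  ∂[0,2,5] = [2,5] − [0,5] + [0,2].
As a 18×12 matrix over Z this has rank 12, with invariant factors (1,1,1,1,1,1,1,1,1,1,1,2).

From H_k ≅ ker(∂_k) / im(∂_{k+1}) we obtain:

  H_0: rank C_0 − rank ∂_1 = 7 − 6 = 1, and the invariant factors of ∂_1 are all 1, so H_0 ≅ Z.

H_0 ≅ Z.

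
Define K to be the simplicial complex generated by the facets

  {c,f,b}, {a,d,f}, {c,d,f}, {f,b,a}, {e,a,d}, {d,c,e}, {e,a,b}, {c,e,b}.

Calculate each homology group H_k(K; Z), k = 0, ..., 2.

Fix the vertex order a < b < c < d < e < f and write every simplex with vertices in increasing order. Then dim K = 2 and the simplices of K are:

  0-simplices (6): a, b, c, d, e, f
  1-simplices (12): ab, ad, ae, af, bc, be, bf, cd, ce, cf, de, df
  2-simplices (8): abe, abf, ade, adf, bce, bcf, cde, cdf

so the chain groups are C_0 ≅ Z^6, C_1 ≅ Z^12, C_2 ≅ Z^8.

∂_1: C_1 → C_0 is given by ∂[p,q] = [q] − [p]. For instance
  ∂de = e − d.
As a 6×12 matrix over Z this has rank 5, with invariant factors (1,1,1,1,1).

∂_2: C_2 → C_1 sends each 2-simplex [p,q,r] to [q,r] − [p,r] + [p,q]. For instance
  ∂ade = de − ae + ad,
  ∂cdf = df − cf + cd.
The resulting 12×8 matrix has rank 7, and its Smith normal form has invariant factors (1,1,1,1,1,1,1).

Now H_k = ker ∂_k / im ∂_{k+1}, so:

  H_0: rank C_0 − rank ∂_1 = 6 − 5 = 1, and the invariant factors of ∂_1 are all 1, so H_0 ≅ Z.
  H_1: rank ker ∂_1 − rank ∂_2 = (12 − 5) − 7 = 0, and the invariant factors of ∂_2 are all 1, so H_1 ≅ 0.
  H_2: rank ker ∂_2 − rank ∂_3 = (8 − 7) − 0 = 1, and there is no ∂_3, so H_2 ≅ Z.

(K is a triangulation of the 2-sphere S^2.)

H_0 = Z,  H_1 = 0,  H_2 = Z.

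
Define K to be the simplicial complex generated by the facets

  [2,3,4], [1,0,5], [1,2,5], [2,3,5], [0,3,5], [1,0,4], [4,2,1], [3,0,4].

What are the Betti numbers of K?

Fix the vertex order 0 < 1 < 2 < 3 < 4 < 5 and write every simplex with vertices in increasing order. Then dim K = 2 and the simplices of K are:

  0-simplices (6): [0], [1], [2], [3], [4], [5]
  1-simplices (12): [0,1], [0,3], [0,4], [0,5], [1,2], [1,4], [1,5], [2,3], [2,4], [2,5], [3,4], [3,5]
  2-simplices (8): [0,1,4], [0,1,5], [0,3,4], [0,3,5], [1,2,4], [1,2,5], [2,3,4], [2,3,5]

giving chain groups C_0 ≅ Z^6, C_1 ≅ Z^12, C_2 ≅ Z^8.

The boundary map ∂_1: C_1 → C_0 sends each edge [p,q] (with p < q) to q − p. For instance
  ∂[0,4] = [4] − [0].
The 6×12 boundary matrix has rank 5 and Smith normal form diag(1,1,1,1,1).

Boundary ∂_2: C_2 → C_1 maps a triangle to the signed sum of its edges. For instance
  ∂[0,3,4] = [3,4] − [0,4] + [0,3],
  ∂[2,3,4] = [3,4] − [2,4] + [2,3].
This gives a 12×8 integer matrix of rank 7; reducing to Smith normal form yields diagonal entries (1,1,1,1,1,1,1).

Computing H_k = (kernel of ∂_k) / (image of ∂_{k+1}):

  H_0: rank C_0 − rank ∂_1 = 6 − 5 = 1, and the invariant factors of ∂_1 are all 1, so H_0 = Z.
  H_1: rank ker ∂_1 − rank ∂_2 = (12 − 5) − 7 = 0, and the invariant factors of ∂_2 are all 1, so H_1 = 0.
  H_2: rank ker ∂_2 − rank ∂_3 = (8 − 7) − 0 = 1, and there is no ∂_3, so H_2 = Z.

As a check, the Euler characteristic is 6 − 12 + 8 = 2, which agrees with 1 − 0 + 1 = 2.

Hence the Betti numbers are b_0 = 1, b_1 = 0, b_2 = 1.

b_0 = 1, b_1 = 0, b_2 = 1.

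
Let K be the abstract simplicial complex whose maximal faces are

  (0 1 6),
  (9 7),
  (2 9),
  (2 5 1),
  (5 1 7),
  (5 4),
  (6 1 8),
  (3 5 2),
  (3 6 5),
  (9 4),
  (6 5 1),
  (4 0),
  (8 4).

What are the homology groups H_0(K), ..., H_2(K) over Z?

Fix the vertex order 0 < 1 < 2 < 3 < 4 < 5 < 6 < 7 < 8 < 9 and write every simplex with vertices in increasing order. Then dim K = 2 and the simplices of K are:

  0-simplices (10): [0], [1], [2], [3], [4], [5], [6], [7], [8], [9]
  1-simplices (20): [0,1], [0,4], [0,6], [1,2], [1,5], [1,6], [1,7], [1,8], [2,3], [2,5], [2,9], [3,5], [3,6], [4,5], [4,8], [4,9], [5,6], [5,7], [6,8], [7,9]
  2-simplices (7): [0,1,6], [1,2,5], [1,5,6], [1,5,7], [1,6,8], [2,3,5], [3,5,6]

giving chain groups C_0 ≅ Z^10, C_1 ≅ Z^20, C_2 ≅ Z^7.

Boundary ∂_1: C_1 → C_0 sends each edge [p,q] (with p < q) to q − p.
As a 10×20 matrix over Z this has rank 9, with invariant factors (1,1,1,1,1,1,1,1,1).

The boundary map ∂_2: C_2 → C_1 acts by ∂[p,q,r] = [q,r] − [p,r] + [p,q]. For instance
  ∂[0,1,6] = [1,6] − [0,6] + [0,1],
  ∂[2,3,5] = [3,5] − [2,5] + [2,3].
The 20×7 boundary matrix has rank 7 and Smith normal form diag(1,1,1,1,1,1,1).

Computing H_k = (kernel of ∂_k) / (image of ∂_{k+1}):

  H_0: rank C_0 − rank ∂_1 = 10 − 9 = 1, and the invariant factors of ∂_1 are all 1, so H_0 ≅ Z.
  H_1: rank ker ∂_1 − rank ∂_2 = (20 − 9) − 7 = 4, and the invariant factors of ∂_2 are all 1, so H_1 ≅ Z^4.
  H_2: rank ker ∂_2 − rank ∂_3 = (7 − 7) − 0 = 0, and there is no ∂_3, so H_2 ≅ 0.

H_0 ≅ Z,  H_1 ≅ Z^4,  H_2 = 0.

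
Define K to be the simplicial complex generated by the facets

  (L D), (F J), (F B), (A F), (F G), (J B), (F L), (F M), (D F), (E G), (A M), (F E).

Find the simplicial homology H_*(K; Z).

H_0 = Z,  H_1 = Z^4.

We work with the vertex ordering A < B < D < E < F < G < J < L < M. The simplices of K, each written with vertices in increasing order, are:

  0-simplices (9): A, B, D, E, F, G, J, L, M
  1-simplices (12): AF, AM, BF, BJ, DF, DL, EF, EG, FG, FJ, FL, FM

so the chain groups are C_0 ≅ Z^9, C_1 ≅ Z^12.

Boundary ∂_1: C_1 → C_0 sends each edge [p,q] (with p < q) to q − p.
As a 9×12 matrix over Z this has rank 8, with invariant factors (1,1,1,1,1,1,1,1).

Now H_k = ker ∂_k / im ∂_{k+1}, so:

  H_0: rank C_0 − rank ∂_1 = 9 − 8 = 1, and the invariant factors of ∂_1 are all 1, so H_0 ≅ Z.
  H_1: rank ker ∂_1 − rank ∂_2 = (12 − 8) − 0 = 4, and there is no ∂_2, so H_1 ≅ Z^4.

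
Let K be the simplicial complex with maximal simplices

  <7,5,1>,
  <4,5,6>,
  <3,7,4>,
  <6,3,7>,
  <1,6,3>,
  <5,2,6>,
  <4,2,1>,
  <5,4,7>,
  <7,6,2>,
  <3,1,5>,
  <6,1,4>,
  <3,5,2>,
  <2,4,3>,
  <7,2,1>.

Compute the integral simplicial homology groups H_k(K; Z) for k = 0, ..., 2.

H_0 = Z,  H_1 = Z^2,  H_2 = Z.

K has 7 vertices, 21 edges, 14 triangles.
rank ∂_0 = 0, rank ∂_1 = 6 ⇒ b_0 = 7 − 0 − 6 = 1; all invariant factors of ∂_1 are 1 so no torsion. So H_0 ≅ Z.
rank ∂_1 = 6, rank ∂_2 = 13 ⇒ b_1 = 21 − 6 − 13 = 2; all invariant factors of ∂_2 are 1 so no torsion. So H_1 ≅ Z^2.
rank ∂_2 = 13, rank ∂_3 = 0 ⇒ b_2 = 14 − 13 − 0 = 1. So H_2 ≅ Z.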